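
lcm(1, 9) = 9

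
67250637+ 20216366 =87467003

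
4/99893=4/99893 = 0.00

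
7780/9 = 864  +  4/9 = 864.44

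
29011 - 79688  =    -  50677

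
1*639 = 639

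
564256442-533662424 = 30594018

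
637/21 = 30 + 1/3 = 30.33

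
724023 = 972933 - 248910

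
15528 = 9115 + 6413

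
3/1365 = 1/455 =0.00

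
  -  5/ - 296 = 5/296=0.02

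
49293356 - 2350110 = 46943246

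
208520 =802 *260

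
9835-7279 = 2556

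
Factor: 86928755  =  5^1*281^1*61871^1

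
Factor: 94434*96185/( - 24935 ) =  - 2^1*3^1*4987^( - 1)*15739^1*19237^1 = -1816626858/4987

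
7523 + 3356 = 10879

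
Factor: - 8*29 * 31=  -  2^3*29^1*31^1=- 7192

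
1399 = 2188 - 789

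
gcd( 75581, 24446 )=1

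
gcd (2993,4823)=1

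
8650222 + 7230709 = 15880931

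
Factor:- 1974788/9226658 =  -987394/4613329 = -2^1*7^( - 1 )*17^1 *113^1*257^1*659047^(-1 )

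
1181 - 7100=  - 5919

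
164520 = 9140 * 18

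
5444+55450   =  60894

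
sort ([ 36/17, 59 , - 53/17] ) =[ - 53/17,36/17, 59 ]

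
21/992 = 21/992 = 0.02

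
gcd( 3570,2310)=210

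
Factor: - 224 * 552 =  - 123648 = - 2^8 * 3^1*7^1 * 23^1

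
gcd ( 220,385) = 55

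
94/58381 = 94/58381= 0.00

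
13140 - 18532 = -5392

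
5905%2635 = 635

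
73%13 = 8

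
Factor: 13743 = 3^3*509^1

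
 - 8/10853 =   -  8/10853=   -  0.00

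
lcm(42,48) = 336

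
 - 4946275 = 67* ( - 73825 ) 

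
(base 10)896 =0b1110000000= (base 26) 18C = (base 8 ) 1600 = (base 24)1D8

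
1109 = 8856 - 7747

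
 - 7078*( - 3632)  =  25707296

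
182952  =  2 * 91476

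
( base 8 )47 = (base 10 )39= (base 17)25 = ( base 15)29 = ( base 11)36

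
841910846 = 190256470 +651654376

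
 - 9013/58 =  - 156+35/58=- 155.40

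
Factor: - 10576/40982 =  - 8/31= - 2^3*31^( - 1 ) 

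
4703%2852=1851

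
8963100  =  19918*450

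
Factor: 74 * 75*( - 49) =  - 271950 =- 2^1*3^1*5^2*7^2*37^1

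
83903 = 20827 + 63076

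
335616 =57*5888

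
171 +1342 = 1513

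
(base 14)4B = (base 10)67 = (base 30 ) 27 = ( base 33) 21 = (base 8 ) 103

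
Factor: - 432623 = - 43^1*  10061^1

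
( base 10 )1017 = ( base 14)529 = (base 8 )1771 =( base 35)t2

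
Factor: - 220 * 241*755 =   -  40030100 = - 2^2*5^2*  11^1*151^1*241^1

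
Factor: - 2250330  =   - 2^1*3^1*5^1*75011^1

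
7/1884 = 7/1884 = 0.00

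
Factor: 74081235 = 3^1*5^1*83^1*157^1*379^1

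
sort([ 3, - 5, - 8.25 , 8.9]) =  [ -8.25, - 5, 3,8.9]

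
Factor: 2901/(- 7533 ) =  - 967/2511 = - 3^( - 4 )*31^( - 1)*967^1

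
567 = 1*567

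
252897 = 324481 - 71584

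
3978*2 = 7956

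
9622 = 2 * 4811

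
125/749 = 125/749 = 0.17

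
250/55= 4+6/11=4.55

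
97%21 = 13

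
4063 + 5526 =9589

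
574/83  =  574/83 = 6.92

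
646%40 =6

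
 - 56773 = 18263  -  75036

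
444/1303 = 444/1303 = 0.34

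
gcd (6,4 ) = 2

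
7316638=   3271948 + 4044690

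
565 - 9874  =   - 9309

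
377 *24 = 9048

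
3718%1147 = 277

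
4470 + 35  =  4505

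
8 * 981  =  7848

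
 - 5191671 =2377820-7569491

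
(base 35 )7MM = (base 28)bqf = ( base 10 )9367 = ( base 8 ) 22227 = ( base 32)94n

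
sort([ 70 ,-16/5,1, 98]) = [-16/5,1,70,98]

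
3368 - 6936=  - 3568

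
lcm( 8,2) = 8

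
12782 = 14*913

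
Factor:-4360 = -2^3 * 5^1 * 109^1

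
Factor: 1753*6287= 11021111  =  1753^1*6287^1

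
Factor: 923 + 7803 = 2^1*4363^1 = 8726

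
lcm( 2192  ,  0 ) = 0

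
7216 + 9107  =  16323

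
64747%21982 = 20783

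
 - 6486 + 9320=2834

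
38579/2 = 38579/2 = 19289.50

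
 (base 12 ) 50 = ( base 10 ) 60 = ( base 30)20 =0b111100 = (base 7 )114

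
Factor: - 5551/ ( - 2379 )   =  7/3 = 3^( -1)*7^1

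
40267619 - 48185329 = -7917710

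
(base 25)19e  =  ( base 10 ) 864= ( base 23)1ED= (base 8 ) 1540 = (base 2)1101100000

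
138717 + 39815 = 178532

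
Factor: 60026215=5^1*12005243^1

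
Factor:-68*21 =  - 2^2*3^1 * 7^1 * 17^1 = - 1428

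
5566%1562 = 880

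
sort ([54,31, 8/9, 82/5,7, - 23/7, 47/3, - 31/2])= [ - 31/2,-23/7,8/9, 7, 47/3, 82/5, 31,54 ]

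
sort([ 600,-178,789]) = [ - 178, 600, 789]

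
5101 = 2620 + 2481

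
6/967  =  6/967 = 0.01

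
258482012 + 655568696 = 914050708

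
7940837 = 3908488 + 4032349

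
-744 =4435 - 5179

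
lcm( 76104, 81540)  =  1141560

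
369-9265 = - 8896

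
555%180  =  15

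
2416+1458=3874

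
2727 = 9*303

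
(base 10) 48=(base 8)60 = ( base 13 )39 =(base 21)26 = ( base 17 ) 2E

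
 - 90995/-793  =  114+593/793  =  114.75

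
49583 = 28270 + 21313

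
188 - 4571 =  - 4383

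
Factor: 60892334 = 2^1*17^1  *  1790951^1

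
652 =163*4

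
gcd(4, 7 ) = 1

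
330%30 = 0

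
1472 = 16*92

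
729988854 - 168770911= 561217943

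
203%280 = 203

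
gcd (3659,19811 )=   1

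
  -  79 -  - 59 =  - 20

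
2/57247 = 2/57247 = 0.00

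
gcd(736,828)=92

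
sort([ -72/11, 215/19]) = [ - 72/11 , 215/19 ]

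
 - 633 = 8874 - 9507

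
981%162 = 9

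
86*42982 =3696452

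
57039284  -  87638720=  - 30599436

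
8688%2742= 462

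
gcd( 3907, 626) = 1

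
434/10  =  217/5 = 43.40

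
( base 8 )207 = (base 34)3x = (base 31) 4b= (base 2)10000111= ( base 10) 135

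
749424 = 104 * 7206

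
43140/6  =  7190 = 7190.00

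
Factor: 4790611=7^1 * 684373^1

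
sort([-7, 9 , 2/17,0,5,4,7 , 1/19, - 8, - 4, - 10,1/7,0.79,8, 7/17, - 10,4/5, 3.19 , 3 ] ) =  [ - 10, -10, - 8, - 7, - 4,0, 1/19,  2/17, 1/7,7/17, 0.79 , 4/5,3 , 3.19,4,5,7, 8,9]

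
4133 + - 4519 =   -  386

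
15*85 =1275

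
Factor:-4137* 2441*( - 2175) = 3^2*5^2*7^1*29^1*197^1*  2441^1 = 21964056975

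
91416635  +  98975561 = 190392196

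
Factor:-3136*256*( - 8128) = 2^20*7^2*127^1 = 6525288448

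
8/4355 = 8/4355 = 0.00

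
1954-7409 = - 5455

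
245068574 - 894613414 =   -  649544840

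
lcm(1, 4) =4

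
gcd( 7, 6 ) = 1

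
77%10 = 7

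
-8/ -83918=4/41959 = 0.00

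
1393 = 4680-3287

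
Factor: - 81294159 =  - 3^1*181^1*149713^1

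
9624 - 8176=1448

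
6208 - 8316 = - 2108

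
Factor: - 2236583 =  - 2236583^1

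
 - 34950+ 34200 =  - 750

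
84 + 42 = 126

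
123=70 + 53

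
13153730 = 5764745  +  7388985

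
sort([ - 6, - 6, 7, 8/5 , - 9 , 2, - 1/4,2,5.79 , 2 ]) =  [ - 9, -6 , - 6, - 1/4, 8/5, 2,2, 2, 5.79, 7]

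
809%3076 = 809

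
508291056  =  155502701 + 352788355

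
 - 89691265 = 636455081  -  726146346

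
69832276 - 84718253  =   - 14885977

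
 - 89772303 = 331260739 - 421033042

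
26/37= 26/37 = 0.70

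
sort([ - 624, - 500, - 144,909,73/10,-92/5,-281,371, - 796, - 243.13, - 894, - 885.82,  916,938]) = [-894,  -  885.82, - 796, - 624,-500,-281, - 243.13, - 144,-92/5,73/10,371,909,916 , 938 ] 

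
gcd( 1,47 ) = 1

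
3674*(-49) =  -180026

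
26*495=12870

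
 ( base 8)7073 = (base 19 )A1E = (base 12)2137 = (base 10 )3643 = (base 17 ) ca5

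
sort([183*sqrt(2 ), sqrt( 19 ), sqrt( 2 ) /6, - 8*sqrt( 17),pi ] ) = [ - 8 * sqrt( 17 ),sqrt(2 )/6, pi,sqrt( 19 ), 183 * sqrt(2)]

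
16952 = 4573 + 12379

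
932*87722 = 81756904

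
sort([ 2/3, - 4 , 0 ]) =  [ - 4, 0,2/3]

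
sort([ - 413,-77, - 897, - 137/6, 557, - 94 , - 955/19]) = [ - 897,-413, - 94 , - 77, - 955/19, - 137/6, 557] 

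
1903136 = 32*59473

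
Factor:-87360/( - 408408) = 2^3 * 5^1*11^(  -  1)*17^( - 1 )= 40/187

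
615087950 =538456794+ 76631156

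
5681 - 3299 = 2382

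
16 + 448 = 464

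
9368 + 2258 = 11626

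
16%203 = 16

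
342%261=81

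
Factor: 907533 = 3^2*11^1 * 89^1*103^1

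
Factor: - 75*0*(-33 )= 0^1 = 0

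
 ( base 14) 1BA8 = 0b1001110111000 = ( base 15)1768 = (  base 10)5048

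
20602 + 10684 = 31286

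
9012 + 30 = 9042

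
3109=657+2452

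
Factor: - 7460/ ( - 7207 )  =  2^2 * 5^1*373^1*7207^( - 1)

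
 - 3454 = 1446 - 4900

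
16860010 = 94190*179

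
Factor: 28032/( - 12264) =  - 2^4*7^( - 1)= - 16/7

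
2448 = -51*( - 48)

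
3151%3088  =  63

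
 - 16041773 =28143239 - 44185012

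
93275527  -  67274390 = 26001137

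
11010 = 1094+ 9916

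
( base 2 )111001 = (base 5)212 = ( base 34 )1N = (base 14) 41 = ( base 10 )57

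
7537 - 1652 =5885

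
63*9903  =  623889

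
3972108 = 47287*84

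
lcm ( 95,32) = 3040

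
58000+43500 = 101500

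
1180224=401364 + 778860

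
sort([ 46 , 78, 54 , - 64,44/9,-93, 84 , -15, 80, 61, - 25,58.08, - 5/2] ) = [-93, - 64, - 25,-15, - 5/2,44/9,46, 54, 58.08,61,78,80,84] 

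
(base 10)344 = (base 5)2334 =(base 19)i2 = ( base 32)AO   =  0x158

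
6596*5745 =37894020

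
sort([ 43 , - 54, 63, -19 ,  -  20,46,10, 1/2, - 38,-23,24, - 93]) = [-93, - 54, - 38 ,-23, - 20,-19,1/2,10,24, 43, 46,  63 ]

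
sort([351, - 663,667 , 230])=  [  -  663, 230,351, 667]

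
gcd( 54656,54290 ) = 122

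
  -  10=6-16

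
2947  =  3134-187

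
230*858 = 197340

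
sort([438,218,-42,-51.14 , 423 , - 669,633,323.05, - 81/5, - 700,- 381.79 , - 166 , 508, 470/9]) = [-700,  -  669, - 381.79 , - 166,-51.14, - 42, - 81/5, 470/9,218, 323.05,423  ,  438,508 , 633] 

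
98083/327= 98083/327 = 299.95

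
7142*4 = 28568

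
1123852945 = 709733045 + 414119900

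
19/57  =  1/3= 0.33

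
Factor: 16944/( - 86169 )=  -  2^4 *353^1*28723^( - 1) = - 5648/28723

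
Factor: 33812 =2^2*  79^1*107^1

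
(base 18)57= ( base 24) 41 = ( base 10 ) 97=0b1100001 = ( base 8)141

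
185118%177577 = 7541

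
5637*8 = 45096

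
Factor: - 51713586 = - 2^1*3^3*957659^1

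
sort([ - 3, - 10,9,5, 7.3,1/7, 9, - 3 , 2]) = [ - 10, - 3 , - 3,1/7 , 2, 5, 7.3,  9,9]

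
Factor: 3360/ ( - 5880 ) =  - 4/7= -  2^2 * 7^( - 1)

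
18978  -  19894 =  - 916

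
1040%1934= 1040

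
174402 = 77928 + 96474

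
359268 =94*3822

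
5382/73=5382/73 = 73.73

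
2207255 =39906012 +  - 37698757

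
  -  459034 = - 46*9979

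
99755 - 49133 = 50622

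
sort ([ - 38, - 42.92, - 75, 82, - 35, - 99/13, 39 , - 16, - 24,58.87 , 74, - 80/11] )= [ - 75,-42.92,-38 , - 35,-24, - 16, - 99/13, - 80/11, 39, 58.87 , 74 , 82]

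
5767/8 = 720 + 7/8 = 720.88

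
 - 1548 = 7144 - 8692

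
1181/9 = 1181/9 = 131.22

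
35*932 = 32620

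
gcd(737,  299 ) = 1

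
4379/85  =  4379/85=51.52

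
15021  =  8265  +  6756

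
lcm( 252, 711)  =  19908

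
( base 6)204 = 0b1001100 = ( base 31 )2E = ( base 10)76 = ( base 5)301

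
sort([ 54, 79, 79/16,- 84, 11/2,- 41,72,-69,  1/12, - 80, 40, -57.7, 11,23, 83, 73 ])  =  [-84,-80,  -  69,- 57.7,-41, 1/12,79/16, 11/2, 11, 23, 40, 54, 72,73, 79, 83]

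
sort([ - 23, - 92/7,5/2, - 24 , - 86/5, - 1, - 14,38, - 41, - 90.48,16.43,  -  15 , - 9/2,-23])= [ - 90.48, - 41, - 24, - 23, - 23, - 86/5,  -  15, - 14, - 92/7 ,-9/2, - 1,5/2 , 16.43,  38 ] 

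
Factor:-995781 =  - 3^1 *37^1 * 8971^1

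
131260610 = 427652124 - 296391514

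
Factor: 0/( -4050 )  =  0^1 = 0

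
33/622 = 33/622= 0.05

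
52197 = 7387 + 44810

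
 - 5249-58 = -5307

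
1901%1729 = 172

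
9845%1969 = 0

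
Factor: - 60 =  - 2^2* 3^1*5^1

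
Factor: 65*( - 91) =-5915 = - 5^1*7^1*13^2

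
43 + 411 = 454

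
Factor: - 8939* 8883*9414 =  - 2^1*3^5*7^2*47^1*523^1*1277^1 = - 747519959718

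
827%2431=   827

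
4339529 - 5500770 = - 1161241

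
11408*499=5692592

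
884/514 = 442/257= 1.72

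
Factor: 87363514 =2^1*7^1*6240251^1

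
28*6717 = 188076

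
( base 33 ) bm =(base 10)385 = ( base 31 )CD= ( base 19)115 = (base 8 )601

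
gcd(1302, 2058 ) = 42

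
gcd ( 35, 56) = 7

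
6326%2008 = 302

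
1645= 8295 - 6650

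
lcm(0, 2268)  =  0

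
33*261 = 8613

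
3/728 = 3/728=0.00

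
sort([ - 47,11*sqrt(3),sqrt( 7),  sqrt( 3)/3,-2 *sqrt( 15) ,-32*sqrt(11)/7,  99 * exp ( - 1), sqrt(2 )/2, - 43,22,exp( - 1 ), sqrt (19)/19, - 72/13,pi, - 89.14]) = [ - 89.14,-47, - 43 , - 32 * sqrt (11)/7, - 2*sqrt(15), -72/13, sqrt(19)/19,exp ( - 1),sqrt(3 ) /3, sqrt ( 2)/2,sqrt (7), pi,11* sqrt(3),22,99 *exp( - 1)]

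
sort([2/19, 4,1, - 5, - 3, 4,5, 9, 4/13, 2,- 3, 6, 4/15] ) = [ - 5, - 3, - 3,2/19, 4/15, 4/13,1, 2,4,4, 5,6, 9]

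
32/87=32/87  =  0.37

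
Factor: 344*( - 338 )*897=-2^4*3^1*13^3*23^1*43^1  =  -104295984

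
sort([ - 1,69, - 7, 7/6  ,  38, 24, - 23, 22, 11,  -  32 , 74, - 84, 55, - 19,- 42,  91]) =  [ -84, - 42,  -  32, - 23,- 19,  -  7, - 1,  7/6 , 11, 22,24,38,55 , 69,74,91 ]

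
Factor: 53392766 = 2^1*7^1*3813769^1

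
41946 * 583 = 24454518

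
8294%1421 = 1189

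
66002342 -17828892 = 48173450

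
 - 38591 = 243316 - 281907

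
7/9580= 7/9580 = 0.00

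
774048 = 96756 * 8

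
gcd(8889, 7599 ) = 3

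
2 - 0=2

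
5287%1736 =79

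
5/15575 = 1/3115 = 0.00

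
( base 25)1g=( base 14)2d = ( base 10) 41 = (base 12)35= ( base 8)51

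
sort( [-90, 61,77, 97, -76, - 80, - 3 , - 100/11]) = [  -  90 , - 80, - 76, - 100/11, -3,  61, 77,97]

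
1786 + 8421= 10207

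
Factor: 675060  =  2^2*3^1*5^1*11251^1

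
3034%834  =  532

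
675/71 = 675/71 = 9.51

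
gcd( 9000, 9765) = 45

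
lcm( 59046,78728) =236184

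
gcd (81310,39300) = 10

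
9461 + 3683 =13144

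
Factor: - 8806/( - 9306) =4403/4653 = 3^( - 2 )*7^1 * 11^( - 1 )*17^1*37^1*47^( - 1) 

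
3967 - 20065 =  - 16098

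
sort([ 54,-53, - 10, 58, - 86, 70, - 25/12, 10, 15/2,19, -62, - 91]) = [ - 91, - 86,  -  62, - 53,  -  10  , - 25/12,15/2,10,19, 54, 58, 70 ] 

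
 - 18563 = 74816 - 93379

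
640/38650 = 64/3865=0.02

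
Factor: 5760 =2^7*3^2*5^1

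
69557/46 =69557/46=1512.11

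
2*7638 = 15276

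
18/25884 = 1/1438 = 0.00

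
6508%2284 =1940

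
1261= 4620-3359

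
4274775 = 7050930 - 2776155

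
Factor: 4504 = 2^3*563^1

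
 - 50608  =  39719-90327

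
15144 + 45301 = 60445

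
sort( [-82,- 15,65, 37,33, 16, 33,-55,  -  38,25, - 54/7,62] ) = [ - 82, - 55, - 38,- 15,-54/7,  16 , 25,  33,  33,37 , 62, 65]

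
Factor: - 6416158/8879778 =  - 3^(  -  2 )*7^3*37^(-1 )*47^1*67^(  -  1) = - 16121/22311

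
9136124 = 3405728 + 5730396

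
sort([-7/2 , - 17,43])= [ - 17, - 7/2,43]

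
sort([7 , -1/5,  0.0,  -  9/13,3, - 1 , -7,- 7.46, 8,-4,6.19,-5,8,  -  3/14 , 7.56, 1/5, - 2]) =[ - 7.46 ,  -  7,-5, - 4, - 2, - 1,-9/13, - 3/14, - 1/5,  0.0, 1/5, 3,6.19,7, 7.56,  8, 8]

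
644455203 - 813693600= - 169238397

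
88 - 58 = 30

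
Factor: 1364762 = 2^1*7^1*71^1 * 1373^1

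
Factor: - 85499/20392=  - 2^( - 3)*193^1*  443^1*2549^( - 1) 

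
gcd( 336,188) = 4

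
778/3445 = 778/3445 = 0.23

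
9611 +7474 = 17085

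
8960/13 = 689 + 3/13 = 689.23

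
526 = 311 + 215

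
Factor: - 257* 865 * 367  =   - 5^1*173^1 * 257^1* 367^1=   -81585935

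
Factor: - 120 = -2^3 * 3^1*5^1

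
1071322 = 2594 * 413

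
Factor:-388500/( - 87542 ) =750/169 = 2^1*3^1*5^3 * 13^( - 2) 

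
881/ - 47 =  - 19  +  12/47 = - 18.74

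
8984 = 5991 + 2993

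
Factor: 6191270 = 2^1*5^1 * 113^1 *5479^1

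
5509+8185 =13694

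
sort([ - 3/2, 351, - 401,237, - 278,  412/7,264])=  [ - 401, - 278, - 3/2,412/7 , 237, 264,351] 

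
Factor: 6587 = 7^1*941^1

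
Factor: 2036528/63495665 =2^4 *5^( - 1)*13^1*9791^1*12699133^( - 1)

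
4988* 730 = 3641240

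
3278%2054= 1224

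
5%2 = 1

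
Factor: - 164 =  - 2^2* 41^1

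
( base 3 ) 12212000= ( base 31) 4DJ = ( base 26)682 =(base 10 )4266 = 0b1000010101010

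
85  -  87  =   - 2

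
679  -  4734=-4055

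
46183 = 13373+32810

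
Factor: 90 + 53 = 11^1*13^1 = 143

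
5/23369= 5/23369=0.00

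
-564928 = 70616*( - 8 )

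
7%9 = 7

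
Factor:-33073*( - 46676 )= 2^2*7^1 * 1667^1*33073^1  =  1543715348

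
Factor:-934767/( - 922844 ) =2^(  -  2 )*3^3*13^ ( - 1)*89^1*389^1*17747^ (- 1)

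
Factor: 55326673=55326673^1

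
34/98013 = 34/98013 = 0.00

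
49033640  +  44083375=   93117015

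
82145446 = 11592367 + 70553079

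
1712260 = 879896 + 832364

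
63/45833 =63/45833  =  0.00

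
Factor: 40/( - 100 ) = - 2^1*5^( - 1 ) = - 2/5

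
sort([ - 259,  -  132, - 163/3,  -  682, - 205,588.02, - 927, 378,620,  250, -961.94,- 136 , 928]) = [  -  961.94, - 927,- 682, -259, - 205,-136,  -  132,-163/3 , 250,  378,588.02,620, 928]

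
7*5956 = 41692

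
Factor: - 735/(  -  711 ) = 3^(- 1 )*5^1*7^2*79^( -1) = 245/237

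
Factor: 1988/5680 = 7/20 = 2^( -2) * 5^( - 1 )*7^1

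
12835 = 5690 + 7145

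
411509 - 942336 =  - 530827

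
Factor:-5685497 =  - 17^2*103^1* 191^1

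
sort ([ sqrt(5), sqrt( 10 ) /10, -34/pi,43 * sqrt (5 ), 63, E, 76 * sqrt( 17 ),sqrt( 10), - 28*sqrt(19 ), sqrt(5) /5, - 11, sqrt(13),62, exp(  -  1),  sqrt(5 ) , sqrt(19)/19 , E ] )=[ - 28*sqrt ( 19), - 11, - 34/pi, sqrt( 19 )/19, sqrt(10)/10, exp ( - 1 ),sqrt( 5)/5, sqrt( 5),sqrt( 5 ),E,E,sqrt ( 10 ),sqrt(13), 62,63,43 * sqrt(5 ), 76*sqrt(17)] 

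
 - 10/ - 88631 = 10/88631 =0.00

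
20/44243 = 20/44243 = 0.00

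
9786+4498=14284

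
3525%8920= 3525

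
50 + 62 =112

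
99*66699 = 6603201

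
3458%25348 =3458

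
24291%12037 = 217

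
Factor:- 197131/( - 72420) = 2^( - 2)*3^( - 1)*5^( - 1 )*11^1*17^(-1)*71^( - 1)* 17921^1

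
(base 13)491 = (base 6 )3402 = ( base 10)794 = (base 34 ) NC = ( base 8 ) 1432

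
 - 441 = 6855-7296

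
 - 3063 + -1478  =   - 4541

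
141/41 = 141/41 = 3.44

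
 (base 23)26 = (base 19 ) 2E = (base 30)1m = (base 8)64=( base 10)52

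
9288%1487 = 366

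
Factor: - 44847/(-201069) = 151^1*677^(-1) =151/677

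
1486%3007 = 1486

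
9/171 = 1/19  =  0.05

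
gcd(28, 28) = 28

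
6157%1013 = 79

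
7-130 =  -123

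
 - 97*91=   -  8827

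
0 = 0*83664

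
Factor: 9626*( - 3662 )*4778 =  - 2^3* 1831^1*2389^1*4813^1 =-168426468536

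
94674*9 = 852066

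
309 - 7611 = - 7302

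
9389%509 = 227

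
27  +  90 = 117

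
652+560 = 1212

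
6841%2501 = 1839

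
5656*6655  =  37640680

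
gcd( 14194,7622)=2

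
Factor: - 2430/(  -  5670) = 3^1 * 7^ ( - 1) = 3/7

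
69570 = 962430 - 892860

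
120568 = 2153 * 56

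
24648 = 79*312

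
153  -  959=-806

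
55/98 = 55/98=0.56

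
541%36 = 1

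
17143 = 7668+9475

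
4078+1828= 5906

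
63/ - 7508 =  - 63/7508 = - 0.01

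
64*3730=238720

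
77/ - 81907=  - 1 + 11690/11701 = - 0.00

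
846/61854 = 141/10309 = 0.01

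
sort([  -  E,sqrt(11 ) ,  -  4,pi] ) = [ - 4, - E,pi,sqrt(11)] 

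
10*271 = 2710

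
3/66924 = 1/22308 = 0.00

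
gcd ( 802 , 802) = 802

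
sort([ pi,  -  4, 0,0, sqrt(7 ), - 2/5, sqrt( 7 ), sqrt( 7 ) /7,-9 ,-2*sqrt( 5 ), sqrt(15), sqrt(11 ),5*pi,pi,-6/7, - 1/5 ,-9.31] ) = [ - 9.31, -9, - 2*sqrt(5 ), - 4,- 6/7,-2/5, - 1/5,0,0, sqrt( 7 )/7,sqrt (7 ),sqrt( 7),pi, pi, sqrt( 11 ), sqrt( 15 ), 5*pi] 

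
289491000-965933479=-676442479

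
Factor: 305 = 5^1*61^1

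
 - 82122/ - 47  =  82122/47 = 1747.28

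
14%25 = 14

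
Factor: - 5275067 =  - 7^1*79^1*9539^1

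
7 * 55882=391174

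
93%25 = 18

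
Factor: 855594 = 2^1*3^2*47533^1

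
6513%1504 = 497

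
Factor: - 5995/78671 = - 5^1*11^1*109^1*151^( - 1)*521^( - 1) 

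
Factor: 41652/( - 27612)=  - 59^(  -  1)*89^1  =  -89/59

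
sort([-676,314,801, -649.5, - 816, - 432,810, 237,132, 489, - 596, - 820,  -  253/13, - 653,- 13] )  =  [ - 820, - 816,  -  676, - 653, - 649.5,-596,  -  432,-253/13, - 13, 132, 237, 314 , 489, 801, 810]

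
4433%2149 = 135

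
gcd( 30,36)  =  6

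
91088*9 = 819792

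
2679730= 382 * 7015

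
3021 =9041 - 6020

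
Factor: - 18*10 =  - 180 = - 2^2*3^2*5^1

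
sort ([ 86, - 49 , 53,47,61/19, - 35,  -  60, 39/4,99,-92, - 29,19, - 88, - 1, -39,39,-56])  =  [ - 92, - 88,-60, - 56, - 49, - 39, - 35, - 29,-1, 61/19,  39/4,19,39, 47,53 , 86, 99 ] 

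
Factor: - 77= - 7^1 * 11^1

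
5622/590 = 9 + 156/295 = 9.53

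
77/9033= 77/9033  =  0.01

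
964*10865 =10473860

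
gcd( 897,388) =1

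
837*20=16740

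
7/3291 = 7/3291= 0.00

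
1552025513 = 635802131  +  916223382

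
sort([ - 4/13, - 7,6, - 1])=[-7, - 1, - 4/13,6] 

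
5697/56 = 5697/56 = 101.73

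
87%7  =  3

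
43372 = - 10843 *(-4)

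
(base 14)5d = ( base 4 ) 1103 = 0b1010011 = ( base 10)83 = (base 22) 3h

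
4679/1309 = 3+752/1309 = 3.57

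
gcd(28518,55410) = 6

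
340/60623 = 340/60623 = 0.01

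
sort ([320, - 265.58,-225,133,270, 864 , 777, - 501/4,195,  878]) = [ - 265.58, - 225,  -  501/4,  133, 195, 270,320,  777,864, 878]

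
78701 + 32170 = 110871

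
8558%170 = 58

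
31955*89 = 2843995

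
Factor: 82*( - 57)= - 2^1*3^1 * 19^1*41^1 = -  4674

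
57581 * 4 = 230324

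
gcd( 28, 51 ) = 1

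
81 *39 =3159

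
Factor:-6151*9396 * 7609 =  - 2^2*3^4*7^1*29^1*1087^1*6151^1 = - 439760602764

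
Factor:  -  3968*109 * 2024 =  - 875404288 = - 2^10*11^1*23^1*31^1*109^1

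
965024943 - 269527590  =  695497353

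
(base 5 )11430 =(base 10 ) 865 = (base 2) 1101100001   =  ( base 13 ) 517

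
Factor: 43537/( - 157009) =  - 13^1*17^1*797^( - 1) = - 221/797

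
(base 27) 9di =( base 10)6930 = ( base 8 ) 15422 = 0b1101100010010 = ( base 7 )26130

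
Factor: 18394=2^1 * 17^1*541^1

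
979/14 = 69 + 13/14 = 69.93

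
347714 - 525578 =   -  177864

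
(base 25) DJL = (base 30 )9hb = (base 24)en5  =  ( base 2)10000110101101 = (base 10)8621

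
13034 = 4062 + 8972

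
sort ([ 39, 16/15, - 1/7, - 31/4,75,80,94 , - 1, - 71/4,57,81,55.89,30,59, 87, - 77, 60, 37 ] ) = [  -  77,  -  71/4 , - 31/4, - 1, - 1/7,16/15, 30,37 , 39 , 55.89, 57, 59,60,75, 80,81,87, 94]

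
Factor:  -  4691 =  - 4691^1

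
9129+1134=10263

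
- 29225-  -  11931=-17294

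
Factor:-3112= -2^3*389^1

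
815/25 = 163/5 =32.60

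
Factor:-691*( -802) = 2^1*401^1*691^1 = 554182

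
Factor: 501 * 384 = 192384 = 2^7*3^2*167^1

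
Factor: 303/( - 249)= -101/83 = -83^( - 1 )*101^1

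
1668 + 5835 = 7503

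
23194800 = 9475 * 2448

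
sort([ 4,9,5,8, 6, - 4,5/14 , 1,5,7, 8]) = [ - 4,5/14,  1 , 4,5,5,6,7,8,8, 9 ]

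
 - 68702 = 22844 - 91546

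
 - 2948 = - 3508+560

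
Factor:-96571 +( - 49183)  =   - 145754 = -2^1 *7^1 *29^1*359^1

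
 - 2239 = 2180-4419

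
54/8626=27/4313=0.01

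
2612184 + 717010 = 3329194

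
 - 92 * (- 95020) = 8741840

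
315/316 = 315/316 =1.00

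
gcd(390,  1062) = 6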